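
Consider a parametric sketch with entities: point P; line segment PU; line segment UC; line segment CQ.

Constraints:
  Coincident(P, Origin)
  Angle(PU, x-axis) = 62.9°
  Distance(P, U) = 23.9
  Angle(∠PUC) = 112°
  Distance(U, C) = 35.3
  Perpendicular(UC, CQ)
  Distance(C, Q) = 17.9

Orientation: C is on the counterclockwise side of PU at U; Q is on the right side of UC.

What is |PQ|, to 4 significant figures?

59.69

P is at the origin; PU runs at 62.9° with length 23.9, so U = 23.9·(cos 62.9°, sin 62.9°) = (10.89, 21.28). ∠PUC = 112.0°, so UC runs at 62.9° + (180° − 112.0°) = 130.9° from the x-axis; with |UC| = 35.3, C = U + 35.3·(cos 130.9°, sin 130.9°) = (-12.22, 47.96). UC ⟂ CQ; with |CQ| = 17.9 on the right of UC, Q = C + 17.9·(0.7559, 0.6547) = (1.305, 59.68). Then |PQ| = |Q − P| = 59.69.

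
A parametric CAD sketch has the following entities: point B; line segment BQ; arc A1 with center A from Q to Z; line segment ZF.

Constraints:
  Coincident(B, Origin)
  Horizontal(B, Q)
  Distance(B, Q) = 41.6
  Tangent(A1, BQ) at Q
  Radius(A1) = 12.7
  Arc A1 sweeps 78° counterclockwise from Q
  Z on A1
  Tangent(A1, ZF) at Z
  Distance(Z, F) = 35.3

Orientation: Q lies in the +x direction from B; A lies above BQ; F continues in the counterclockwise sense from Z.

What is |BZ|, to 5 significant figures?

54.951

B is at the origin; B and Q share the same y with |BQ| = 41.6 and Q on the +x side, so Q = (41.600, 0.0000). Tangency of A1 to BQ means the radius AQ is perpendicular to BQ, so A = Q + (0, 12.7) = (41.600, 12.700). On A1, Q sits at bearing -90° from A; a 78° counterclockwise sweep puts Z at bearing -12°, so Z = A + 12.7·(cos -12°, sin -12°) = (54.022, 10.060). Then |BZ| = |Z − B| = 54.951.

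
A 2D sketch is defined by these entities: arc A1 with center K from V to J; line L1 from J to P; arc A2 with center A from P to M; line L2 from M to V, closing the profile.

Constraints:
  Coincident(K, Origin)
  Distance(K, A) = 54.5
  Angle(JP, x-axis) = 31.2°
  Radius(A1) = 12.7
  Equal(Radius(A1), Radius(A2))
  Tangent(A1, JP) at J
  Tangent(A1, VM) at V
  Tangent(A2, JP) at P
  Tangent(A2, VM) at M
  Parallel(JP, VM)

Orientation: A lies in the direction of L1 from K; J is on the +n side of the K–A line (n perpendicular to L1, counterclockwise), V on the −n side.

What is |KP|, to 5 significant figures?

55.960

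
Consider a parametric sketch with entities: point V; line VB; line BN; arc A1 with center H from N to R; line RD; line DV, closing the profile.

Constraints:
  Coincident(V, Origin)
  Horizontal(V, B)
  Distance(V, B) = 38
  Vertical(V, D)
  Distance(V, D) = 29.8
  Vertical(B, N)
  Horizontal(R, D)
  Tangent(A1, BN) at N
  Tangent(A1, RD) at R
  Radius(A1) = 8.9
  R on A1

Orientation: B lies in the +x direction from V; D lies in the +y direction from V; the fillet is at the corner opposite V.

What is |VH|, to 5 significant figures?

35.828

V is at the origin; VB is horizontal with |VB| = 38.0 and B on the +x side, so B = (38.000, 0.0000). VD is vertical with |VD| = 29.8 and D on the +y side, so D = (0.0000, 29.800). The virtual corner opposite V is at (38.000, 29.800). Tangency of A1 to BN means the radius HN is perpendicular to BN and tangency of A1 to RD means the radius HR is perpendicular to RD, with radius 8.9, so the center H sits 8.9 in from both sides at H = (29.100, 20.900). Then |VH| = |H − V| = 35.828.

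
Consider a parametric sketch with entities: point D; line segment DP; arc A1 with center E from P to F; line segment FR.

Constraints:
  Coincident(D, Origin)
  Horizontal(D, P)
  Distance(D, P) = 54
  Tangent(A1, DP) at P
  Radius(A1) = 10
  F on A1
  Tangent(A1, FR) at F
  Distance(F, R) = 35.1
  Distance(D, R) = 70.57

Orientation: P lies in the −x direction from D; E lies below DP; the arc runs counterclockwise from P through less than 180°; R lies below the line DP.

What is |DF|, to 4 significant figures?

64.86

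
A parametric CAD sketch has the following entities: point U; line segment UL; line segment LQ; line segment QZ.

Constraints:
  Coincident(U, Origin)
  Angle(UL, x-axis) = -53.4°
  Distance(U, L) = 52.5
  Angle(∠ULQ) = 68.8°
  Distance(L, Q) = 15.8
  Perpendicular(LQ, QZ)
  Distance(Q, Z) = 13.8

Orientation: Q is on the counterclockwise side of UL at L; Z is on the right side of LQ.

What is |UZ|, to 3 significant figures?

62.8

U is at the origin; UL runs at -53.4° with length 52.5, so L = 52.5·(cos -53.4°, sin -53.4°) = (31.3, -42.1). ∠ULQ = 68.8°, so LQ runs at -53.4° + (180° − 68.8°) = 57.8° from the x-axis; with |LQ| = 15.8, Q = L + 15.8·(cos 57.8°, sin 57.8°) = (39.7, -28.8). LQ ⟂ QZ; with |QZ| = 13.8 on the right of LQ, Z = Q + 13.8·(0.846, -0.533) = (51.4, -36.1). Then |UZ| = |Z − U| = 62.8.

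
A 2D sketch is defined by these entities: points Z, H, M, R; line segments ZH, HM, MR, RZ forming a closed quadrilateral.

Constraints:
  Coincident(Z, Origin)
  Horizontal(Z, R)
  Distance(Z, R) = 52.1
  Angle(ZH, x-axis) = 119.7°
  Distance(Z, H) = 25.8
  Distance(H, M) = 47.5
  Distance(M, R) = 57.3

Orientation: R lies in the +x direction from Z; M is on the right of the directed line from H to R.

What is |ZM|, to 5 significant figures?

23.395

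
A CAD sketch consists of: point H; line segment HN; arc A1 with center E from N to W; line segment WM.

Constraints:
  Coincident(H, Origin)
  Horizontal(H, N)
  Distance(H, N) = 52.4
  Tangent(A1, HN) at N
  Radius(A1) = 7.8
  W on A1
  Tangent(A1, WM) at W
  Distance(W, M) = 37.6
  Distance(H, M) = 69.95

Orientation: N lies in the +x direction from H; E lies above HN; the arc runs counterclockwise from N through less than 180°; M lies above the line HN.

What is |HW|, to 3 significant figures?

60.8

H is at the origin; H and N share the same y with |HN| = 52.4 and N on the +x side, so N = (52.4, 0.00). The tangent condition forces EN to be normal to HN, so E = N + (0, 7.8) = (52.4, 7.80). Since EW ⟂ WM (tangency), |EM| = √(7.8² + 37.6²) = 38.4 regardless of where W sits on A1. So M lies on both circle(H, 69.95) and circle(E, 38.4); the above-HN intersection is M = (52.5, 46.2). W is the foot of the tangent from M: W = (60.0, 9.36).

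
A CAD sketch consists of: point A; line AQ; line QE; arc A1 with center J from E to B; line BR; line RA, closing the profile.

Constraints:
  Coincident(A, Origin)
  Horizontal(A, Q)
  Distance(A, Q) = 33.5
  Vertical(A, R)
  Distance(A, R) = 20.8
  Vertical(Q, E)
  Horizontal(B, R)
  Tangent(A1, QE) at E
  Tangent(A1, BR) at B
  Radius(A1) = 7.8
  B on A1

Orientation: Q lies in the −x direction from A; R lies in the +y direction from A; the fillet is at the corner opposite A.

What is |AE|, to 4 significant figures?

35.93

The virtual corner opposite A is at (-33.50, 20.80). Since A1 is tangent to QE there, JE ⟂ QE and the tangent condition forces JB to be normal to BR, with radius 7.8, so the center J sits 7.8 in from both sides at J = (-25.70, 13.00). That places the tangent points at E = (-33.50, 13.00) on QE and B = (-25.70, 20.80) on BR. Then |AE| = |E − A| = 35.93.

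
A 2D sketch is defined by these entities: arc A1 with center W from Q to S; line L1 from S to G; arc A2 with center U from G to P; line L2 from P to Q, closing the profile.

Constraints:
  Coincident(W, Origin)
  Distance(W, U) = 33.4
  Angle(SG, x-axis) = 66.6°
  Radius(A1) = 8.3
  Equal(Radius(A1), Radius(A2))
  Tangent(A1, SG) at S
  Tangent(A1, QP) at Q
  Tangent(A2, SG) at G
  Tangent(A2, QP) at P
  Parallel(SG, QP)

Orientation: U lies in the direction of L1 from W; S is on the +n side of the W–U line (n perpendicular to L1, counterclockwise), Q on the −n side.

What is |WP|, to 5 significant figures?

34.416

The slot axis is L1's direction at 66.6°, so u = (cos 66.6°, sin 66.6°) = (0.39715, 0.91775) and n = (−sin 66.6°, cos 66.6°) = (-0.91775, 0.39715). W is at the origin and U lies 33.4 along u from W, so U = 33.4·u = (13.265, 30.653). Tangency of A1 to both parallel lines with radius 8.3 puts S and Q at W ± 8.3·n: S = (-7.6174, 3.2963), Q = (7.6174, -3.2963). Equal radii place G and P the same way about U: G = U + 8.3·n = (5.6474, 33.949), P = U − 8.3·n = (20.882, 27.357). Then |WP| = |P − W| = 34.416.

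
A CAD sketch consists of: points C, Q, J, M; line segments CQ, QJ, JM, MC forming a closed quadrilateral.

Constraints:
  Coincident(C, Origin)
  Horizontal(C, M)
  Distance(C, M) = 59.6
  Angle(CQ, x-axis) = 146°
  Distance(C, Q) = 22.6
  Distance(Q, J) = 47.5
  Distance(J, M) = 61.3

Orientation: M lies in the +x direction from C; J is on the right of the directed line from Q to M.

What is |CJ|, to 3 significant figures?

28.8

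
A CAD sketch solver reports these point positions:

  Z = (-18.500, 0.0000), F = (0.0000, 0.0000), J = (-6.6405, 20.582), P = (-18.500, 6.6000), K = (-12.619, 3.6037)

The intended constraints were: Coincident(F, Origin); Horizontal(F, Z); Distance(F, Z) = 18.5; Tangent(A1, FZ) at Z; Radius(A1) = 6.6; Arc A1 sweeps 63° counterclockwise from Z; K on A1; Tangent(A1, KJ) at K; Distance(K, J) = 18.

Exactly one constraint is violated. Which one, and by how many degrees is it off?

Tangent(A1, KJ) at K — off by 7.60°.

F = (0.00, 0.00) ✓; F.y = 0.00, Z.y = 0.00 ✓; |FZ| = 18.50 ✓; ∠(PZ, ZF) = 90.00° ✓; |PZ| = 6.600 ✓; bearing(P→K) − bearing(P→Z) = 63.00° ✓; |PK| = 6.600 ✓; ∠(PK, KJ) = 82.40° ✗; |KJ| = 18.00 ✓.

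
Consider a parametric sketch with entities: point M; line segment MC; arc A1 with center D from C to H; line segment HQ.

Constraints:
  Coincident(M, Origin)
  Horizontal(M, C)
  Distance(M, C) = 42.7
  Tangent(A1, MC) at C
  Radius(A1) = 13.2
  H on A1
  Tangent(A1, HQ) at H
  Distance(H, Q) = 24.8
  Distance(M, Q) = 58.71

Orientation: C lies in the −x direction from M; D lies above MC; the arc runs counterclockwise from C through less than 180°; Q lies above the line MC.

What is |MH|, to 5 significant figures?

36.229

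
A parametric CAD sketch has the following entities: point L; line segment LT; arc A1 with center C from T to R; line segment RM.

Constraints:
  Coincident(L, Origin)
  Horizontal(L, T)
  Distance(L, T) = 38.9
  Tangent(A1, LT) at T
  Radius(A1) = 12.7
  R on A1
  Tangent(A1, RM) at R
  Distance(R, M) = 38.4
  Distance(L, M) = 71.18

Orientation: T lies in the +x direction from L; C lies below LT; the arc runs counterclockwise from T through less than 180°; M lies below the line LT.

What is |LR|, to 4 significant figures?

34.24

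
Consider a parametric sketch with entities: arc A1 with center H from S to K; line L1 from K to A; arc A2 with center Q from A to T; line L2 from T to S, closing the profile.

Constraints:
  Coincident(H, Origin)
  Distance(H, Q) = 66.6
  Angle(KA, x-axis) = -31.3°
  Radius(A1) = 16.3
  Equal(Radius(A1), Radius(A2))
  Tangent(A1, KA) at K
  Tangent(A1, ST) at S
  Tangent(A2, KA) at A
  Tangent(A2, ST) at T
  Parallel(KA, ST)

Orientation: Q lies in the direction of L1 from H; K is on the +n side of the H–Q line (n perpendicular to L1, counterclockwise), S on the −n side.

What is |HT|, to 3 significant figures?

68.6

The slot axis is L1's direction at -31.3°, so u = (cos -31.3°, sin -31.3°) = (0.854, -0.520) and n = (−sin -31.3°, cos -31.3°) = (0.520, 0.854). H is at the origin and Q lies 66.6 along u from H, so Q = 66.6·u = (56.9, -34.6). Tangency of A1 to both parallel lines with radius 16.3 puts K and S at H ± 16.3·n: K = (8.47, 13.9), S = (-8.47, -13.9). Equal radii place A and T the same way about Q: A = Q + 16.3·n = (65.4, -20.7), T = Q − 16.3·n = (48.4, -48.5). Then |HT| = |T − H| = 68.6.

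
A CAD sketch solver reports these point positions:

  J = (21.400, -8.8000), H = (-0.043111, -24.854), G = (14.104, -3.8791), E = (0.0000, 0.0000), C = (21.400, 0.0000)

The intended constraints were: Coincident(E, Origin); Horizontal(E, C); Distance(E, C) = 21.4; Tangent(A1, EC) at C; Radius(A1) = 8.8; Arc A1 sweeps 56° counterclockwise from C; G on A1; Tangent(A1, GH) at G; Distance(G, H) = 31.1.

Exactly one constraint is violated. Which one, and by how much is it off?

Distance(G, H) = 31.1 — off by 5.80.

E = (0.00, 0.00) ✓; E.y = 0.00, C.y = 0.00 ✓; |EC| = 21.40 ✓; ∠(JC, CE) = 90.00° ✓; |JC| = 8.800 ✓; bearing(J→G) − bearing(J→C) = 56.00° ✓; |JG| = 8.800 ✓; ∠(JG, GH) = 90.00° ✓; |GH| = 25.30 ✗.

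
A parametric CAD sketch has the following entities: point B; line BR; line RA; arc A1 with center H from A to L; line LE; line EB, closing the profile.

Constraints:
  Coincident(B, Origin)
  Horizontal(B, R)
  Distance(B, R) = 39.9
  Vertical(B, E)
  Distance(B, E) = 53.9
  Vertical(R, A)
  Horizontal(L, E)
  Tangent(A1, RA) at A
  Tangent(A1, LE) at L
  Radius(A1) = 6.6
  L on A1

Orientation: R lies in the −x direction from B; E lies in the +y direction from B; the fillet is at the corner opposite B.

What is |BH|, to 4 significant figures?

57.85

B is at the origin; BR is horizontal with |BR| = 39.9 and R on the −x side, so R = (-39.90, 0.000). BE is vertical with |BE| = 53.9 and E on the +y side, so E = (0.000, 53.90). The virtual corner opposite B is at (-39.90, 53.90). The tangent condition forces HA to be normal to RA and the tangent condition forces HL to be normal to LE, with radius 6.6, so the center H sits 6.6 in from both sides at H = (-33.30, 47.30). Then |BH| = |H − B| = 57.85.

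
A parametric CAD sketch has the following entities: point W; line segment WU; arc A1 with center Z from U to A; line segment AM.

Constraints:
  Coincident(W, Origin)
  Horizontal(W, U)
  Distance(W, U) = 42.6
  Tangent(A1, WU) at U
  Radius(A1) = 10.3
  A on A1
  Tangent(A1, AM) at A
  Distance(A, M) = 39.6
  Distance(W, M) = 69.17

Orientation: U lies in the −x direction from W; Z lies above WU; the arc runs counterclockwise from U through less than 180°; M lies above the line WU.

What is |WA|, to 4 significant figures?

35.75

W is at the origin; W and U share the same y with |WU| = 42.6 and U on the −x side, so U = (-42.60, 0.000). The tangent condition forces ZU to be normal to WU, so Z = U + (0, 10.3) = (-42.60, 10.30). Since ZA ⟂ AM (tangency), |ZM| = √(10.3² + 39.6²) = 40.92 regardless of where A sits on A1. So M lies on both circle(W, 69.17) and circle(Z, 40.92); the above-WU intersection is M = (-46.72, 51.01). A is the foot of the tangent from M: A = (-32.94, 13.88).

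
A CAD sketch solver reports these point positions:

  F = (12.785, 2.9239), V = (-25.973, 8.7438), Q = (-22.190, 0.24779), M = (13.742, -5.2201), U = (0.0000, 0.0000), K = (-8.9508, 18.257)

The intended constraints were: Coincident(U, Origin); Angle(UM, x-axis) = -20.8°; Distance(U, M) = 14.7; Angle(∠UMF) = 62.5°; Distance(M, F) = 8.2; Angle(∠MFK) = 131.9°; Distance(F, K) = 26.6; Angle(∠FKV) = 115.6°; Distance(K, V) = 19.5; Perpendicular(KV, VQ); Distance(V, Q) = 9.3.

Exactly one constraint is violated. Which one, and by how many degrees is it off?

Perpendicular(KV, VQ) — off by 5.20°.

U = (0.00, 0.00) ✓; UM at -20.80° ✓; |UM| = 14.70 ✓; ∠UMF = 62.50° ✓; |MF| = 8.200 ✓; ∠MFK = 131.9° ✓; |FK| = 26.60 ✓; ∠FKV = 115.6° ✓; |KV| = 19.50 ✓; ∠(KV, VQ) = 84.80° ✗; |VQ| = 9.300 ✓.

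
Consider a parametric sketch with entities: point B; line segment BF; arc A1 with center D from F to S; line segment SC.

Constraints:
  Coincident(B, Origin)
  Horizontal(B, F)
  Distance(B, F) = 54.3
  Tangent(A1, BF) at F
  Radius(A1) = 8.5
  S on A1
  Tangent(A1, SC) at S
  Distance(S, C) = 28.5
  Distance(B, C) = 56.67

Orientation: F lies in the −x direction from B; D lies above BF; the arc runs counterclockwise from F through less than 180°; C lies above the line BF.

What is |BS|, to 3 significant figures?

46.5

Checks: B = (0.00, 0.00) ✓; |DS| = 8.500 ✓; ∠(DS, SC) = 90.00° ✓; |SC| = 28.50 ✓; |BC| = 56.67 ✓.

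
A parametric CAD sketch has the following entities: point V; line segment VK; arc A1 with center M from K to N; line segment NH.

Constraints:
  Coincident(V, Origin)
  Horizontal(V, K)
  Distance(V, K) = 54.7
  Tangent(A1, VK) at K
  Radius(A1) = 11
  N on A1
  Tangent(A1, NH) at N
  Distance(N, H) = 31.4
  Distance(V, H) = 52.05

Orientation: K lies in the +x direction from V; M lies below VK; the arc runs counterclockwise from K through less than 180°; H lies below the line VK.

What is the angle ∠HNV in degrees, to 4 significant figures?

84.14°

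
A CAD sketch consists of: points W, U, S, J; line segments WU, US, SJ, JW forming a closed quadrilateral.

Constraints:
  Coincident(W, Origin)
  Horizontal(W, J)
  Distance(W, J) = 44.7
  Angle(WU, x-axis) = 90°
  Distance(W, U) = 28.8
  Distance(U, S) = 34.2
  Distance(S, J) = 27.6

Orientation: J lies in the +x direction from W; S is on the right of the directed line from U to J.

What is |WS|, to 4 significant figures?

17.13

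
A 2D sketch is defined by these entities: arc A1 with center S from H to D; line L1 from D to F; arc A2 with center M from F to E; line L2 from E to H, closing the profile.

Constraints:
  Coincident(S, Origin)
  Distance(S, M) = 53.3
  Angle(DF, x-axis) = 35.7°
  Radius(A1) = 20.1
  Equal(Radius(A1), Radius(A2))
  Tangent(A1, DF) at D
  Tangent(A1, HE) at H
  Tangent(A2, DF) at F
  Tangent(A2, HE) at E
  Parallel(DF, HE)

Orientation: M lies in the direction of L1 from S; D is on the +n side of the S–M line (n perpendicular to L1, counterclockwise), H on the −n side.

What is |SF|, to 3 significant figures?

57.0

The slot axis is L1's direction at 35.7°, so u = (cos 35.7°, sin 35.7°) = (0.812, 0.584) and n = (−sin 35.7°, cos 35.7°) = (-0.584, 0.812). S is at the origin and M lies 53.3 along u from S, so M = 53.3·u = (43.3, 31.1). Tangency of A1 to both parallel lines with radius 20.1 puts D and H at S ± 20.1·n: D = (-11.7, 16.3), H = (11.7, -16.3). Equal radii place F and E the same way about M: F = M + 20.1·n = (31.6, 47.4), E = M − 20.1·n = (55.0, 14.8). Then |SF| = |F − S| = 57.0.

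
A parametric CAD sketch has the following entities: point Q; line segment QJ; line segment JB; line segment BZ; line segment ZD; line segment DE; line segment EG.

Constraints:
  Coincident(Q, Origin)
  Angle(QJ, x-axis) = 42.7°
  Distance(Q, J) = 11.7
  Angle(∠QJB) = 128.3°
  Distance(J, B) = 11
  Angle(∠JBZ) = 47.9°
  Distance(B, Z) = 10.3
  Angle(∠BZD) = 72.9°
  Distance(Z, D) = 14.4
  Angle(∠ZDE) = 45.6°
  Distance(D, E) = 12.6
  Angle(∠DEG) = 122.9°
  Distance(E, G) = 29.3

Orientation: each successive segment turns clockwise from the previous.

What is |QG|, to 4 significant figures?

30.82

Q is at the origin; QJ runs at 42.7° with length 11.7, so J = (8.599, 7.934). ∠QJB = 128.3° gives JB at -9.000° from the x-axis; with |JB| = 11.0, B = (19.46, 6.214). ∠JBZ = 47.9° gives BZ at -141.1° from the x-axis; with |BZ| = 10.3, Z = (11.45, -0.2543). ∠BZD = 72.9° gives ZD at 111.8° from the x-axis; with |ZD| = 14.4, D = (6.099, 13.12). ∠ZDE = 45.6° gives DE at -22.60° from the x-axis; with |DE| = 12.6, E = (17.73, 8.274). ∠DEG = 122.9° gives EG at -79.70° from the x-axis; with |EG| = 29.3, G = (22.97, -20.55). Then |QG| = |G − Q| = 30.82.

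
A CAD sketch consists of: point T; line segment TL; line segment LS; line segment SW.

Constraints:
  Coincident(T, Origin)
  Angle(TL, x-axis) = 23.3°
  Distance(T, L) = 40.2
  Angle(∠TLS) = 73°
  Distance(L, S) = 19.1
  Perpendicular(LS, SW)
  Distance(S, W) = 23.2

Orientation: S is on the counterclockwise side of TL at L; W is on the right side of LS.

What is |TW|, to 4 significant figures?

62.08

T is at the origin; TL runs at 23.3° with length 40.2, so L = 40.2·(cos 23.3°, sin 23.3°) = (36.92, 15.90). ∠TLS = 73.0°, so LS runs at 23.3° + (180° − 73.0°) = 130.3° from the x-axis; with |LS| = 19.1, S = L + 19.1·(cos 130.3°, sin 130.3°) = (24.57, 30.47). LS ⟂ SW; with |SW| = 23.2 on the right of LS, W = S + 23.2·(0.7627, 0.6468) = (42.26, 45.47). Then |TW| = |W − T| = 62.08.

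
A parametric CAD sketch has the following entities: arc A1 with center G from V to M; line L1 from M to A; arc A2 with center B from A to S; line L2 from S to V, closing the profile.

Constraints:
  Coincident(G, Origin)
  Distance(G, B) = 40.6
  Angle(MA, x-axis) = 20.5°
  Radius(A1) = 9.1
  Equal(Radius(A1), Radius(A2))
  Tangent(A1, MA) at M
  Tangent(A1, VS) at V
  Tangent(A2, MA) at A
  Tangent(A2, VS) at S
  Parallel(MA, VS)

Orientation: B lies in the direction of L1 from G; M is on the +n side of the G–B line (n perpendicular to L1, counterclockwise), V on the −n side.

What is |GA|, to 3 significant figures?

41.6

The slot axis is L1's direction at 20.5°, so u = (cos 20.5°, sin 20.5°) = (0.937, 0.350) and n = (−sin 20.5°, cos 20.5°) = (-0.350, 0.937). G is at the origin and B lies 40.6 along u from G, so B = 40.6·u = (38.0, 14.2). Tangency of A1 to both parallel lines with radius 9.1 puts M and V at G ± 9.1·n: M = (-3.19, 8.52), V = (3.19, -8.52). Equal radii place A and S the same way about B: A = B + 9.1·n = (34.8, 22.7), S = B − 9.1·n = (41.2, 5.69). Then |GA| = |A − G| = 41.6.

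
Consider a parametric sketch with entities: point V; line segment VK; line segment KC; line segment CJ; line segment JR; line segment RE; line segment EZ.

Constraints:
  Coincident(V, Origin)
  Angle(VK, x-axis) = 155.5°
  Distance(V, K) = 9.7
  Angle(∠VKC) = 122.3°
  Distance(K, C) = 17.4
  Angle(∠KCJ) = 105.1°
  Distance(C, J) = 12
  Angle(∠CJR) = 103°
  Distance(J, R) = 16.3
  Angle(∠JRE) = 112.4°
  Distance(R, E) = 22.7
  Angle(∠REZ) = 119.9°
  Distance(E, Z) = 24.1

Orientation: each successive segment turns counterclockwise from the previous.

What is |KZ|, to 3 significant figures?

20.3

V is at the origin; VK runs at 155.5° with length 9.7, so K = (-8.83, 4.02). ∠VKC = 122.3° gives KC at -147° from the x-axis; with |KC| = 17.4, C = (-23.4, -5.51). ∠KCJ = 105.1° gives CJ at -71.9° from the x-axis; with |CJ| = 12.0, J = (-19.7, -16.9). ∠CJR = 103.0° gives JR at 5.10° from the x-axis; with |JR| = 16.3, R = (-3.42, -15.5). ∠JRE = 112.4° gives RE at 72.7° from the x-axis; with |RE| = 22.7, E = (3.33, 6.21). ∠REZ = 119.9° gives EZ at 133° from the x-axis; with |EZ| = 24.1, Z = (-13.0, 23.9). Then |KZ| = |Z − K| = 20.3.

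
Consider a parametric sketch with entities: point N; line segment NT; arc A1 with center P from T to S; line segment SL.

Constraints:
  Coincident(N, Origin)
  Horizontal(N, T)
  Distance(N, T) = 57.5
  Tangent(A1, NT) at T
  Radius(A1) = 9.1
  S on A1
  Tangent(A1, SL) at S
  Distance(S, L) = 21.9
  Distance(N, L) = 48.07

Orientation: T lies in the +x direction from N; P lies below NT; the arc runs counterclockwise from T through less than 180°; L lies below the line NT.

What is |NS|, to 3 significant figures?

49.4

Checks: |PS| = 9.100 ✓; ∠(PS, SL) = 90.00° ✓; |SL| = 21.90 ✓; |NL| = 48.07 ✓.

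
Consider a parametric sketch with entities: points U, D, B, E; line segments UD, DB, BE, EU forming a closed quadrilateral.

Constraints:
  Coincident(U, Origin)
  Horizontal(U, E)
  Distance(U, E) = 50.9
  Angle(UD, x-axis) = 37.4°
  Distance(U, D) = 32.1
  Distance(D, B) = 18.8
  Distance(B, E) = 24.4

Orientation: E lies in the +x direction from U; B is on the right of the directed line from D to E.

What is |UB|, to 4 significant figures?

26.52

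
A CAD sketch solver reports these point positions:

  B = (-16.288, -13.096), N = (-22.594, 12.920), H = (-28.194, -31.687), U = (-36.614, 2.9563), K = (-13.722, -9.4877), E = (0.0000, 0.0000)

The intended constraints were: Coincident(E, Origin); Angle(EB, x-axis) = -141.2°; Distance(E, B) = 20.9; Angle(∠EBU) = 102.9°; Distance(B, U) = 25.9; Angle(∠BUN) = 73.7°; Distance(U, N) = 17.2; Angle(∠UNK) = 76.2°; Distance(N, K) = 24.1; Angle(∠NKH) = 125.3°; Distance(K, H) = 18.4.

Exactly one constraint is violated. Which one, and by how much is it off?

Distance(K, H) = 18.4 — off by 8.10.

E = (0.00, 0.00) ✓; EB at -141.2° ✓; |EB| = 20.90 ✓; ∠EBU = 102.9° ✓; |BU| = 25.90 ✓; ∠BUN = 73.70° ✓; |UN| = 17.20 ✓; ∠UNK = 76.20° ✓; |NK| = 24.10 ✓; ∠NKH = 125.3° ✓; |KH| = 26.50 ✗.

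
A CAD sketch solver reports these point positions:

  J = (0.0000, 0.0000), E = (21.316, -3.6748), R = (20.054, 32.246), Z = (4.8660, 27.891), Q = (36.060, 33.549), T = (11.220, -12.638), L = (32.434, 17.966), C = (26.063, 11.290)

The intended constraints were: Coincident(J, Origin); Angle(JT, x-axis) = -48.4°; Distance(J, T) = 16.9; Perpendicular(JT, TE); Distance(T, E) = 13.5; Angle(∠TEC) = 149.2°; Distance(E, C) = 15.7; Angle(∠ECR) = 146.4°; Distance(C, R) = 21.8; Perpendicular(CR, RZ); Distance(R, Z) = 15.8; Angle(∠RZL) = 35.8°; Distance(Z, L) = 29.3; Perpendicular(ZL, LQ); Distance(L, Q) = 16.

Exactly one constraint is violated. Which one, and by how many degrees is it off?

Perpendicular(ZL, LQ) — off by 6.70°.

J = (0.00, 0.00) ✓; JT at -48.40° ✓; |JT| = 16.90 ✓; ∠(JT, TE) = 90.00° ✓; |TE| = 13.50 ✓; ∠TEC = 149.2° ✓; |EC| = 15.70 ✓; ∠ECR = 146.4° ✓; |CR| = 21.80 ✓; ∠(CR, RZ) = 90.00° ✓; |RZ| = 15.80 ✓; ∠RZL = 35.80° ✓; |ZL| = 29.30 ✓; ∠(ZL, LQ) = 96.70° ✗; |LQ| = 16.00 ✓.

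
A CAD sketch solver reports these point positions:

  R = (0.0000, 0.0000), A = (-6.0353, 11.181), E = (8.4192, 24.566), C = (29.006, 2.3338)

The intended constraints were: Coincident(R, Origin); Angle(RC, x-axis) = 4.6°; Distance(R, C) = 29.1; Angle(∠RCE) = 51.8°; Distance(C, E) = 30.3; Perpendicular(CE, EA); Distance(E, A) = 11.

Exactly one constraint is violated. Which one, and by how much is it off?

Distance(E, A) = 11 — off by 8.70.

R = (0.00, 0.00) ✓; RC at 4.600° ✓; |RC| = 29.10 ✓; ∠RCE = 51.80° ✓; |CE| = 30.30 ✓; ∠(CE, EA) = 90.00° ✓; |EA| = 19.70 ✗.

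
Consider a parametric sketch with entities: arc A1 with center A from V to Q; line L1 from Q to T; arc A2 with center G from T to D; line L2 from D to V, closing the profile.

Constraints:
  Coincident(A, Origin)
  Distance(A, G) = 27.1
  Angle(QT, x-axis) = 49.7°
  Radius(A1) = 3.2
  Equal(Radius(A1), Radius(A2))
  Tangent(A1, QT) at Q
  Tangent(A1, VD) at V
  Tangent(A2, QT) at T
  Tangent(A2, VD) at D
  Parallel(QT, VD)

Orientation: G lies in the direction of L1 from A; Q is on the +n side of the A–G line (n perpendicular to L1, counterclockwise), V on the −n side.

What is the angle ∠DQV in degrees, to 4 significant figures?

76.71°

Tangency of A1 to both parallel lines with radius 3.2 puts Q and V at A ± 3.2·n: Q = (-2.441, 2.070), V = (2.441, -2.070). Equal radii place T and D the same way about G: T = G + 3.2·n = (15.09, 22.74), D = G − 3.2·n = (19.97, 18.60). Then cos ∠DQV = QD·QV / (|QD||QV|), giving 76.71°.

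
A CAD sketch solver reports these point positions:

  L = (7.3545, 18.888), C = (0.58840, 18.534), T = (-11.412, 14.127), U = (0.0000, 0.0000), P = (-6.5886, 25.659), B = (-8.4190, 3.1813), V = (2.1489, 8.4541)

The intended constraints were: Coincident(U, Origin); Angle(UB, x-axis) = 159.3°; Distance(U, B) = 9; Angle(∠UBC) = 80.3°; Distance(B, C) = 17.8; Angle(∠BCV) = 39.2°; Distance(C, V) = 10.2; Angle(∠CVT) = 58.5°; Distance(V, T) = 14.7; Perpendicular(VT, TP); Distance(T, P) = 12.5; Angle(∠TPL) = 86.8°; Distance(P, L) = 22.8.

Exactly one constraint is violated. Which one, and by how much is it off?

Distance(P, L) = 22.8 — off by 7.30.

U = (0.00, 0.00) ✓; UB at 159.3° ✓; |UB| = 9.000 ✓; ∠UBC = 80.30° ✓; |BC| = 17.80 ✓; ∠BCV = 39.20° ✓; |CV| = 10.20 ✓; ∠CVT = 58.50° ✓; |VT| = 14.70 ✓; ∠(VT, TP) = 90.00° ✓; |TP| = 12.50 ✓; ∠TPL = 86.80° ✓; |PL| = 15.50 ✗.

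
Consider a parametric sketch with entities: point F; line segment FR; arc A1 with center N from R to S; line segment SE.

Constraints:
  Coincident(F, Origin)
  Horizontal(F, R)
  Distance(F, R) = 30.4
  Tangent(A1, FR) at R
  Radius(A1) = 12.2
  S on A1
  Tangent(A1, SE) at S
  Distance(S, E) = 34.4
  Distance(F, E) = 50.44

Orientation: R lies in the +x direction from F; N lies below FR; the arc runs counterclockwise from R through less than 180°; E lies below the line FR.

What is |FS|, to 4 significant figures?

22.03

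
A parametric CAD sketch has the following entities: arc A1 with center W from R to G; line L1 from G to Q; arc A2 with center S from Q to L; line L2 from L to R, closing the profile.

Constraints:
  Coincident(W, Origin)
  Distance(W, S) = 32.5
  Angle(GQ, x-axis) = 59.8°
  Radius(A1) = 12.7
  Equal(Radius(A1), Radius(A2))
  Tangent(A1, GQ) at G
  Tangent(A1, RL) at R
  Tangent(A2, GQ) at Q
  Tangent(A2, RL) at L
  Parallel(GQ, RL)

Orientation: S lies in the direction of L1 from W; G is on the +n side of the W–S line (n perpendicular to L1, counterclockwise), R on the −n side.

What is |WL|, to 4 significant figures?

34.89

The slot axis is L1's direction at 59.8°, so u = (cos 59.8°, sin 59.8°) = (0.5030, 0.8643) and n = (−sin 59.8°, cos 59.8°) = (-0.8643, 0.5030). W is at the origin and S lies 32.5 along u from W, so S = 32.5·u = (16.35, 28.09). Tangency of A1 to both parallel lines with radius 12.7 puts G and R at W ± 12.7·n: G = (-10.98, 6.388), R = (10.98, -6.388). Equal radii place Q and L the same way about S: Q = S + 12.7·n = (5.372, 34.48), L = S − 12.7·n = (27.32, 21.70). Then |WL| = |L − W| = 34.89.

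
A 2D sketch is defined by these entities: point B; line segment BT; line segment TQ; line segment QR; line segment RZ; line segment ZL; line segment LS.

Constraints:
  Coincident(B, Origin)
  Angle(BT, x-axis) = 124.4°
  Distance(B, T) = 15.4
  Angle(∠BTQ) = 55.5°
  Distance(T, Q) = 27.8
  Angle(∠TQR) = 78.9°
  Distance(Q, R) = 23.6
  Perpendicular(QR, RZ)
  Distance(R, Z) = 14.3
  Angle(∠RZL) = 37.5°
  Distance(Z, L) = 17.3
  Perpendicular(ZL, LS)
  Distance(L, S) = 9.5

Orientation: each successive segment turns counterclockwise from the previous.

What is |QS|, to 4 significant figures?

21.25

B is at the origin; BT runs at 124.4° with length 15.4, so T = (-8.700, 12.71). ∠BTQ = 55.5° gives TQ at -111.1° from the x-axis; with |TQ| = 27.8, Q = (-18.71, -13.23). ∠TQR = 78.9° gives QR at -10.00° from the x-axis; with |QR| = 23.6, R = (4.533, -17.33). The perpendicularity gives RZ at right angles to QR, so RZ runs at 80.00°; with |RZ| = 14.3, Z = (7.016, -3.245). ∠RZL = 37.5° gives ZL at -137.5° from the x-axis; with |ZL| = 17.3, L = (-5.739, -14.93). The perpendicularity gives LS at right angles to ZL, so LS runs at -47.50°; with |LS| = 9.5, S = (0.6794, -21.94). Then |QS| = |S − Q| = 21.25.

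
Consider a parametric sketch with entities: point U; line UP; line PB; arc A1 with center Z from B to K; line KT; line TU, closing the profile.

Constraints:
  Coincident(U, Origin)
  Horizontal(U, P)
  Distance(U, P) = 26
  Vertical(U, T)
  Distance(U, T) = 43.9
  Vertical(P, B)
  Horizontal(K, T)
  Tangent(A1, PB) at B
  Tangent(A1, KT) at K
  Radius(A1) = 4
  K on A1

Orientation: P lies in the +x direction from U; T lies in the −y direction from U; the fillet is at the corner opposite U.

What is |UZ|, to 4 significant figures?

45.56

U is at the origin; U and P share the same y with |UP| = 26.0 and P on the +x side, so P = (26.00, 0.000). UT is vertical with |UT| = 43.9 and T on the −y side, so T = (0.000, -43.90). The virtual corner opposite U is at (26.00, -43.90). The tangent condition forces ZB to be normal to PB and tangency of A1 to KT means the radius ZK is perpendicular to KT, with radius 4.0, so the center Z sits 4.0 in from both sides at Z = (22.00, -39.90). Then |UZ| = |Z − U| = 45.56.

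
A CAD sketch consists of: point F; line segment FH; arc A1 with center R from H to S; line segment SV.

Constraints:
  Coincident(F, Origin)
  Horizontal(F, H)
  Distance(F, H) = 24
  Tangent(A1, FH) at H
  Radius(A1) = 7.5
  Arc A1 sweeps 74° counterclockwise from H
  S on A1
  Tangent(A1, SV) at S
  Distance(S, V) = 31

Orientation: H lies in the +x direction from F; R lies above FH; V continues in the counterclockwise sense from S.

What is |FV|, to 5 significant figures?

53.119

F is at the origin; FH is horizontal with |FH| = 24.0 and H on the +x side, so H = (24.000, 0.0000). Since A1 is tangent to FH there, RH ⟂ FH, so R = H + (0, 7.5) = (24.000, 7.5000). On A1, H sits at bearing -90° from R; a 74° counterclockwise sweep puts S at bearing -16°, so S = R + 7.5·(cos -16°, sin -16°) = (31.209, 5.4327). The tangent condition forces RS to be normal to SV, so SV runs along (−sin -16°, cos -16°); with |SV| = 31.0, V = (39.754, 35.232). Then |FV| = |V − F| = 53.119.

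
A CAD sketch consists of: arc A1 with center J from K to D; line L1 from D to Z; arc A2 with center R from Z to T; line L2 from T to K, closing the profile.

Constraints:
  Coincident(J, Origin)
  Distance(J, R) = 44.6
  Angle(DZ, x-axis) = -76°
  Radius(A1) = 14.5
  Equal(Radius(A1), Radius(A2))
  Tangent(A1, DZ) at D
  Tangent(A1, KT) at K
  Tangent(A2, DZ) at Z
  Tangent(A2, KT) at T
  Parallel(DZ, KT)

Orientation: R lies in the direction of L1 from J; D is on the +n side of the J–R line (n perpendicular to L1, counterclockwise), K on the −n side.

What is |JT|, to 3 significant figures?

46.9

The slot axis is L1's direction at -76.0°, so u = (cos -76.0°, sin -76.0°) = (0.242, -0.970) and n = (−sin -76.0°, cos -76.0°) = (0.970, 0.242). J is at the origin and R lies 44.6 along u from J, so R = 44.6·u = (10.8, -43.3). Tangency of A1 to both parallel lines with radius 14.5 puts D and K at J ± 14.5·n: D = (14.1, 3.51), K = (-14.1, -3.51). Equal radii place Z and T the same way about R: Z = R + 14.5·n = (24.9, -39.8), T = R − 14.5·n = (-3.28, -46.8). Then |JT| = |T − J| = 46.9.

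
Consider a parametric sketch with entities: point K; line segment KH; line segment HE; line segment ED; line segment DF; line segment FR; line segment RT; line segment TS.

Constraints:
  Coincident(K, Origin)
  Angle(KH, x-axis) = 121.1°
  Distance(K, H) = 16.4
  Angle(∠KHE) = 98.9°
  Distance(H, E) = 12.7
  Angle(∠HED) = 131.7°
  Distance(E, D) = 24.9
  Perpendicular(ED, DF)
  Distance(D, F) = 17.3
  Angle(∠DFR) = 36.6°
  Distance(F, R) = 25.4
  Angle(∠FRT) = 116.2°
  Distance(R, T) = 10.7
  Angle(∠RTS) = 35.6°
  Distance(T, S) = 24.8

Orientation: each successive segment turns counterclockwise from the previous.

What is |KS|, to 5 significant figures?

19.251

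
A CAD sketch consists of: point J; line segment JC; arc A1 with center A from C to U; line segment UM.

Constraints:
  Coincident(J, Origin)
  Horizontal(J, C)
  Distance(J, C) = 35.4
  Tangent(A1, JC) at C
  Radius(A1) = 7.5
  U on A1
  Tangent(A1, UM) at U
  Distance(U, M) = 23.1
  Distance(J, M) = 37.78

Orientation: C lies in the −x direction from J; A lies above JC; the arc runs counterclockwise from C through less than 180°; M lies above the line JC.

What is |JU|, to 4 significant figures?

28.69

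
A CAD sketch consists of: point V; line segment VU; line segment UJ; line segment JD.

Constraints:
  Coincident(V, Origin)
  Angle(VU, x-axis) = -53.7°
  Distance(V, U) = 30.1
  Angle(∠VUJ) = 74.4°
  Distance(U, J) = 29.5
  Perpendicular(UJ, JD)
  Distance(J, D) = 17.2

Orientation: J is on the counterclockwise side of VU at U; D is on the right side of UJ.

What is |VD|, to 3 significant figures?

50.9

V is at the origin; VU runs at -53.7° with length 30.1, so U = 30.1·(cos -53.7°, sin -53.7°) = (17.8, -24.3). ∠VUJ = 74.4°, so UJ runs at -53.7° + (180° − 74.4°) = 51.9° from the x-axis; with |UJ| = 29.5, J = U + 29.5·(cos 51.9°, sin 51.9°) = (36.0, -1.04). UJ is perpendicular to JD; with |JD| = 17.2 on the right of UJ, D = J + 17.2·(0.787, -0.617) = (49.6, -11.7). Then |VD| = |D − V| = 50.9.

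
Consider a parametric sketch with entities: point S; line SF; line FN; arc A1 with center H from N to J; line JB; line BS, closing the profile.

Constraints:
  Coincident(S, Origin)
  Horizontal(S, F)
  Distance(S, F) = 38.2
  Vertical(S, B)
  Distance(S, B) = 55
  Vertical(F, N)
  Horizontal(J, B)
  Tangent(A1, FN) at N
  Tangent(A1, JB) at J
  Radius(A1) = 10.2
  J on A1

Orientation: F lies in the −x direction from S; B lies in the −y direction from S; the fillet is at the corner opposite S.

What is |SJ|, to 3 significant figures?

61.7

The virtual corner opposite S is at (-38.2, -55.0). Tangency of A1 to FN means the radius HN is perpendicular to FN and tangency of A1 to JB means the radius HJ is perpendicular to JB, with radius 10.2, so the center H sits 10.2 in from both sides at H = (-28.0, -44.8). That places the tangent points at N = (-38.2, -44.8) on FN and J = (-28.0, -55.0) on JB. Then |SJ| = |J − S| = 61.7.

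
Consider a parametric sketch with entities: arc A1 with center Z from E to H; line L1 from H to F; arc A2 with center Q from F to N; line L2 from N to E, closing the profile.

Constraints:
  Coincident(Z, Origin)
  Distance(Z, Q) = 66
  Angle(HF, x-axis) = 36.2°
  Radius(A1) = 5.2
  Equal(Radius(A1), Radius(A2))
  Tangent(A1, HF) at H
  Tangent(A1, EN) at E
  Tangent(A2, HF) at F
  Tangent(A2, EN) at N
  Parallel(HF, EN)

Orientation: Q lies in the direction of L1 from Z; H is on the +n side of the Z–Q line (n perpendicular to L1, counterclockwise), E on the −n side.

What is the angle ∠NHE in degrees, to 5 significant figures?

81.045°

The slot axis is L1's direction at 36.2°, so u = (cos 36.2°, sin 36.2°) = (0.80696, 0.59061) and n = (−sin 36.2°, cos 36.2°) = (-0.59061, 0.80696). Z is at the origin and Q lies 66.0 along u from Z, so Q = 66.0·u = (53.259, 38.980). Tangency of A1 to both parallel lines with radius 5.2 puts H and E at Z ± 5.2·n: H = (-3.0711, 4.1962), E = (3.0711, -4.1962). Equal radii place F and N the same way about Q: F = Q + 5.2·n = (50.188, 43.176), N = Q − 5.2·n = (56.331, 34.784). Then cos ∠NHE = HN·HE / (|HN||HE|), giving 81.045°.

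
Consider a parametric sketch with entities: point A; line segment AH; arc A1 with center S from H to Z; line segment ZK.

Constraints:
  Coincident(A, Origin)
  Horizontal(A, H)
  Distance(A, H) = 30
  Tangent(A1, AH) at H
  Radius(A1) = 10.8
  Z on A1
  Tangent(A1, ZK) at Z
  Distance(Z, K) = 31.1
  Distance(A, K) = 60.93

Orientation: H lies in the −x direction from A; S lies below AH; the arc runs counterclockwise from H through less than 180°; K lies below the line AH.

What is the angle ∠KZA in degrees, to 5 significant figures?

113.31°

Checks: |SZ| = 10.80 ✓; ∠(SZ, ZK) = 90.00° ✓; |ZK| = 31.10 ✓; |AK| = 60.93 ✓.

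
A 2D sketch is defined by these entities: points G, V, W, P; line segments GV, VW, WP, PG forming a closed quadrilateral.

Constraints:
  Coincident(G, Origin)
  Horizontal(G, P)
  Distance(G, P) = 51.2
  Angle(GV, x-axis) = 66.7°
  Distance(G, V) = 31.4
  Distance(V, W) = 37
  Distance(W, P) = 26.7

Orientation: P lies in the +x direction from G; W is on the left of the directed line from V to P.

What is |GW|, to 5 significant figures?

56.083

G is at the origin; G and P share the same y with |GP| = 51.2 and P in +x, so P = (51.2, 0). GV runs at 66.7° with |GV| = 31.4, so V = (12.420, 28.839). W is determined by |VW| = 37.0 and |WP| = 26.7 together: it lies at the intersection of circle(V, 37.0) and circle(P, 26.7). With |VP| = 48.328, the foot of the radical line on VP is 30.952 from V and the perpendicular offset is √(37.0² − 30.952²) = 20.272. Taking the left-of-VP solution: W = (49.354, 26.636).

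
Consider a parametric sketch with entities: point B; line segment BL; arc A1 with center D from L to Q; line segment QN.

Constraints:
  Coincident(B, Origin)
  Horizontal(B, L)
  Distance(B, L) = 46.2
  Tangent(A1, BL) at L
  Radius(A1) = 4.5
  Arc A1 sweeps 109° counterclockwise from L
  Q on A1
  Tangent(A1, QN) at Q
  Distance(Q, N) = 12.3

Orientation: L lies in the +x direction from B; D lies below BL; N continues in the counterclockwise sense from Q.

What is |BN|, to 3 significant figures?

49.2

B is at the origin; BL is horizontal with |BL| = 46.2 and L on the +x side, so L = (46.2, 0.00). The tangent condition forces DL to be normal to BL, so D = L + (0, -4.5) = (46.2, -4.50). On A1, L sits at bearing 90° from D; a 109° counterclockwise sweep puts Q at bearing 199°, so Q = D + 4.5·(cos 199°, sin 199°) = (41.9, -5.97). The tangent condition forces DQ to be normal to QN, so QN runs along (−sin 199°, cos 199°); with |QN| = 12.3, N = (45.9, -17.6). Then |BN| = |N − B| = 49.2.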